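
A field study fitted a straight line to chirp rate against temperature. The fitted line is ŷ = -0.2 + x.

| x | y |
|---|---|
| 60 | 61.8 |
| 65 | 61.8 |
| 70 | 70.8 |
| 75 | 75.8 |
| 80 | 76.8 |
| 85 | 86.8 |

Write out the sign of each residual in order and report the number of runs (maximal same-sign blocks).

5 runs

x=60: ŷ = -0.2 + 60 = 59.8; r = 61.8 − 59.8 = 2
x=65: ŷ = -0.2 + 65 = 64.8; r = 61.8 − 64.8 = -3
x=70: ŷ = -0.2 + 70 = 69.8; r = 70.8 − 69.8 = 1
x=75: ŷ = -0.2 + 75 = 74.8; r = 75.8 − 74.8 = 1
x=80: ŷ = -0.2 + 80 = 79.8; r = 76.8 − 79.8 = -3
x=85: ŷ = -0.2 + 85 = 84.8; r = 86.8 − 84.8 = 2
Signs: + − + + − +
Runs: +×1, −×1, +×2, −×1, +×1 → 5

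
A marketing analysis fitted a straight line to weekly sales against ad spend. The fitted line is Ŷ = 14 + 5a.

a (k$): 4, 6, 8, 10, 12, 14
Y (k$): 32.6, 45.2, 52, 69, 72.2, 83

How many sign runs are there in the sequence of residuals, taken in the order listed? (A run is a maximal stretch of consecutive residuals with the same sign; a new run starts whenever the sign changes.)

a=4: Ŷ = 14 + 5·4 = 34; e = 32.6 − 34 = -1.4
a=6: Ŷ = 14 + 5·6 = 44; e = 45.2 − 44 = 1.2
a=8: Ŷ = 14 + 5·8 = 54; e = 52 − 54 = -2
a=10: Ŷ = 14 + 5·10 = 64; e = 69 − 64 = 5
a=12: Ŷ = 14 + 5·12 = 74; e = 72.2 − 74 = -1.8
a=14: Ŷ = 14 + 5·14 = 84; e = 83 − 84 = -1
Signs: − + − + − −
Runs: −×1, +×1, −×1, +×1, −×2 → 5

5 runs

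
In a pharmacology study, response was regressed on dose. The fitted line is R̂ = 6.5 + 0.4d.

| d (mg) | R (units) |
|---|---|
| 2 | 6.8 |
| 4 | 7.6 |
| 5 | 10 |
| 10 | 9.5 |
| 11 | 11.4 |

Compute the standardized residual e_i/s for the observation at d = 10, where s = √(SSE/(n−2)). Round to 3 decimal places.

-0.866

d=2: R̂ = 6.5 + 0.4·2 = 7.3; e = 6.8 − 7.3 = -0.5
d=4: R̂ = 6.5 + 0.4·4 = 8.1; e = 7.6 − 8.1 = -0.5
d=5: R̂ = 6.5 + 0.4·5 = 8.5; e = 10 − 8.5 = 1.5
d=10: R̂ = 6.5 + 0.4·10 = 10.5; e = 9.5 − 10.5 = -1
d=11: R̂ = 6.5 + 0.4·11 = 10.9; e = 11.4 − 10.9 = 0.5
SSE = 0.25 + 0.25 + 2.25 + 1 + 0.25 = 4
s = √(4/3) = 1.1547
e/s = -1 / 1.1547 = -0.866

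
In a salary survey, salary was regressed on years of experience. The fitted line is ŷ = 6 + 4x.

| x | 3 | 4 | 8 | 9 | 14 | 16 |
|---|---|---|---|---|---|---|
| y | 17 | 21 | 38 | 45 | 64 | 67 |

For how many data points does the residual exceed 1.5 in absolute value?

x=3: ŷ = 6 + 4·3 = 18; e = 17 − 18 = -1
x=4: ŷ = 6 + 4·4 = 22; e = 21 − 22 = -1
x=8: ŷ = 6 + 4·8 = 38; e = 38 − 38 = 0
x=9: ŷ = 6 + 4·9 = 42; e = 45 − 42 = 3
x=14: ŷ = 6 + 4·14 = 62; e = 64 − 62 = 2
x=16: ŷ = 6 + 4·16 = 70; e = 67 − 70 = -3
|e| > 1.5: x=9 (|e|=3), x=14 (|e|=2), x=16 (|e|=3) → 3

3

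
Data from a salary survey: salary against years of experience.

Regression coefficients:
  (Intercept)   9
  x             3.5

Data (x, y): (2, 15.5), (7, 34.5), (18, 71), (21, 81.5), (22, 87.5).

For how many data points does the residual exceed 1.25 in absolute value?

1

x=2: ŷ = 9 + 3.5·2 = 16; e = 15.5 − 16 = -0.5
x=7: ŷ = 9 + 3.5·7 = 33.5; e = 34.5 − 33.5 = 1
x=18: ŷ = 9 + 3.5·18 = 72; e = 71 − 72 = -1
x=21: ŷ = 9 + 3.5·21 = 82.5; e = 81.5 − 82.5 = -1
x=22: ŷ = 9 + 3.5·22 = 86; e = 87.5 − 86 = 1.5
|e| > 1.25: x=22 (|e|=1.5) → 1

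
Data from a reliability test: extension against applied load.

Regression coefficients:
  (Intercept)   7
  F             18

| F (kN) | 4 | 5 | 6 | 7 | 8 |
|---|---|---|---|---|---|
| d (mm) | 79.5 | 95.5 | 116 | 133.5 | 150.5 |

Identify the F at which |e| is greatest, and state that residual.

F=4: d̂ = 7 + 18·4 = 79; e = 79.5 − 79 = 0.5
F=5: d̂ = 7 + 18·5 = 97; e = 95.5 − 97 = -1.5
F=6: d̂ = 7 + 18·6 = 115; e = 116 − 115 = 1
F=7: d̂ = 7 + 18·7 = 133; e = 133.5 − 133 = 0.5
F=8: d̂ = 7 + 18·8 = 151; e = 150.5 − 151 = -0.5
Largest |e| is 1.5 at F = 5, residual -1.5.

F = 5, e = -1.5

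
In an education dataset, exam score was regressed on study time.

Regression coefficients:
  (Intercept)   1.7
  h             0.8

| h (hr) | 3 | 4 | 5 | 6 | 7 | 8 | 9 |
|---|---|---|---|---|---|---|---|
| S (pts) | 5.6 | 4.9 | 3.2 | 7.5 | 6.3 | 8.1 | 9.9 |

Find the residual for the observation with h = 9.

Ŝ = 1.7 + 0.8·9 = 8.9
r = 9.9 − 8.9 = 1

r = 1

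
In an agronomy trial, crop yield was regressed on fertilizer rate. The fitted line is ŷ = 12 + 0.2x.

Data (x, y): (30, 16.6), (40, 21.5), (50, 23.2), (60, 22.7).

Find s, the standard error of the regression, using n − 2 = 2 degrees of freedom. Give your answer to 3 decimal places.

s = 1.916

x=30: ŷ = 12 + 0.2·30 = 18; r = 16.6 − 18 = -1.4
x=40: ŷ = 12 + 0.2·40 = 20; r = 21.5 − 20 = 1.5
x=50: ŷ = 12 + 0.2·50 = 22; r = 23.2 − 22 = 1.2
x=60: ŷ = 12 + 0.2·60 = 24; r = 22.7 − 24 = -1.3
SSE = 1.96 + 2.25 + 1.44 + 1.69 = 7.34
s = √(7.34/2) = √3.67 ≈ 1.916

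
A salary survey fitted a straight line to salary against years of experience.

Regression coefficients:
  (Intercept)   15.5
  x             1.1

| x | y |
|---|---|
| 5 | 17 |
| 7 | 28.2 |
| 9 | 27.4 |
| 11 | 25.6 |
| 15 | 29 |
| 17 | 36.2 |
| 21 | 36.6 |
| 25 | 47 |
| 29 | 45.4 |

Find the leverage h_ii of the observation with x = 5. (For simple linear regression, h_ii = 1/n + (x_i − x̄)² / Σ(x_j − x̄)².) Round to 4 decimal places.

h = 0.3094

x̄ = (5 + 7 + 9 + 11 + 15 + 17 + 21 + 25 + 29)/9 = 15.4444
Σ(x − x̄)² = 109.086 + 71.3086 + 41.5309 + 19.7531 + 0.197531 + 2.41975 + 30.8642 + 91.3086 + 183.753 = 550.222
h = 1/9 + (-10.4444)²/550.222 = 0.111111 + 0.198259 = 0.3094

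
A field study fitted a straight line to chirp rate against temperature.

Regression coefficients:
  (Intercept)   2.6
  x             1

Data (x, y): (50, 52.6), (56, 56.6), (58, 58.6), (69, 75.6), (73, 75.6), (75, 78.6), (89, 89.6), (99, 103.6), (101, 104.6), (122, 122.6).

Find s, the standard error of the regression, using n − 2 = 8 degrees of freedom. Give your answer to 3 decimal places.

s = 2.179

x=50: ŷ = 2.6 + 50 = 52.6; e = 52.6 − 52.6 = 0
x=56: ŷ = 2.6 + 56 = 58.6; e = 56.6 − 58.6 = -2
x=58: ŷ = 2.6 + 58 = 60.6; e = 58.6 − 60.6 = -2
x=69: ŷ = 2.6 + 69 = 71.6; e = 75.6 − 71.6 = 4
x=73: ŷ = 2.6 + 73 = 75.6; e = 75.6 − 75.6 = 0
x=75: ŷ = 2.6 + 75 = 77.6; e = 78.6 − 77.6 = 1
x=89: ŷ = 2.6 + 89 = 91.6; e = 89.6 − 91.6 = -2
x=99: ŷ = 2.6 + 99 = 101.6; e = 103.6 − 101.6 = 2
x=101: ŷ = 2.6 + 101 = 103.6; e = 104.6 − 103.6 = 1
x=122: ŷ = 2.6 + 122 = 124.6; e = 122.6 − 124.6 = -2
SSE = 0 + 4 + 4 + 16 + 0 + 1 + 4 + 4 + 1 + 4 = 38
s = √(38/8) = √4.75 ≈ 2.179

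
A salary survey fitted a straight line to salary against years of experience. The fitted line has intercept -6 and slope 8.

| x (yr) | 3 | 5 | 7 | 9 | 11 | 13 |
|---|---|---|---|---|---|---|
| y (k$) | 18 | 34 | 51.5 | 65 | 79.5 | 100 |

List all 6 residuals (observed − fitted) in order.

0, 0, 1.5, -1, -2.5, 2

x=3: ŷ = -6 + 8·3 = 18; r = 18 − 18 = 0
x=5: ŷ = -6 + 8·5 = 34; r = 34 − 34 = 0
x=7: ŷ = -6 + 8·7 = 50; r = 51.5 − 50 = 1.5
x=9: ŷ = -6 + 8·9 = 66; r = 65 − 66 = -1
x=11: ŷ = -6 + 8·11 = 82; r = 79.5 − 82 = -2.5
x=13: ŷ = -6 + 8·13 = 98; r = 100 − 98 = 2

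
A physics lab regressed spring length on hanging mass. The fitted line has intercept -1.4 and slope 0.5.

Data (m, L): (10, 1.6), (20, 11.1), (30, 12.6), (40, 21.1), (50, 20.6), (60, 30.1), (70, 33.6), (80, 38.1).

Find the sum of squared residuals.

SSE = 29

m=10: L̂ = -1.4 + 0.5·10 = 3.6; r = 1.6 − 3.6 = -2
m=20: L̂ = -1.4 + 0.5·20 = 8.6; r = 11.1 − 8.6 = 2.5
m=30: L̂ = -1.4 + 0.5·30 = 13.6; r = 12.6 − 13.6 = -1
m=40: L̂ = -1.4 + 0.5·40 = 18.6; r = 21.1 − 18.6 = 2.5
m=50: L̂ = -1.4 + 0.5·50 = 23.6; r = 20.6 − 23.6 = -3
m=60: L̂ = -1.4 + 0.5·60 = 28.6; r = 30.1 − 28.6 = 1.5
m=70: L̂ = -1.4 + 0.5·70 = 33.6; r = 33.6 − 33.6 = 0
m=80: L̂ = -1.4 + 0.5·80 = 38.6; r = 38.1 − 38.6 = -0.5
SSE = 4 + 6.25 + 1 + 6.25 + 9 + 2.25 + 0 + 0.25 = 29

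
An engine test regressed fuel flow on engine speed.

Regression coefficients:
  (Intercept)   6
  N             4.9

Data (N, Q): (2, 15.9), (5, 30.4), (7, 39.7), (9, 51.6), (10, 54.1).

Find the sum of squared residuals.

SSE = 3.44

N=2: Q̂ = 6 + 4.9·2 = 15.8; e = 15.9 − 15.8 = 0.1
N=5: Q̂ = 6 + 4.9·5 = 30.5; e = 30.4 − 30.5 = -0.1
N=7: Q̂ = 6 + 4.9·7 = 40.3; e = 39.7 − 40.3 = -0.6
N=9: Q̂ = 6 + 4.9·9 = 50.1; e = 51.6 − 50.1 = 1.5
N=10: Q̂ = 6 + 4.9·10 = 55; e = 54.1 − 55 = -0.9
SSE = 0.01 + 0.01 + 0.36 + 2.25 + 0.81 = 3.44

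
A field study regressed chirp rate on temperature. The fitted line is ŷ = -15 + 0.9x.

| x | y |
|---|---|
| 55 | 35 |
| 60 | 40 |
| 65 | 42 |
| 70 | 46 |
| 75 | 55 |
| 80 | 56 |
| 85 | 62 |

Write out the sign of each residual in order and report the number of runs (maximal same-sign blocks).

5 runs

x=55: ŷ = -15 + 0.9·55 = 34.5; r = 35 − 34.5 = 0.5
x=60: ŷ = -15 + 0.9·60 = 39; r = 40 − 39 = 1
x=65: ŷ = -15 + 0.9·65 = 43.5; r = 42 − 43.5 = -1.5
x=70: ŷ = -15 + 0.9·70 = 48; r = 46 − 48 = -2
x=75: ŷ = -15 + 0.9·75 = 52.5; r = 55 − 52.5 = 2.5
x=80: ŷ = -15 + 0.9·80 = 57; r = 56 − 57 = -1
x=85: ŷ = -15 + 0.9·85 = 61.5; r = 62 − 61.5 = 0.5
Signs: + + − − + − +
Runs: +×2, −×2, +×1, −×1, +×1 → 5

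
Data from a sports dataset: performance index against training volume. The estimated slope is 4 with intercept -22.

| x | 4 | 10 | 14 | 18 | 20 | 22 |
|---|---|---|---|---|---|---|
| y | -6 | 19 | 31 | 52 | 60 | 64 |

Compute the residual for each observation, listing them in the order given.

x=4: ŷ = -22 + 4·4 = -6; r = -6 − (-6) = 0
x=10: ŷ = -22 + 4·10 = 18; r = 19 − 18 = 1
x=14: ŷ = -22 + 4·14 = 34; r = 31 − 34 = -3
x=18: ŷ = -22 + 4·18 = 50; r = 52 − 50 = 2
x=20: ŷ = -22 + 4·20 = 58; r = 60 − 58 = 2
x=22: ŷ = -22 + 4·22 = 66; r = 64 − 66 = -2

0, 1, -3, 2, 2, -2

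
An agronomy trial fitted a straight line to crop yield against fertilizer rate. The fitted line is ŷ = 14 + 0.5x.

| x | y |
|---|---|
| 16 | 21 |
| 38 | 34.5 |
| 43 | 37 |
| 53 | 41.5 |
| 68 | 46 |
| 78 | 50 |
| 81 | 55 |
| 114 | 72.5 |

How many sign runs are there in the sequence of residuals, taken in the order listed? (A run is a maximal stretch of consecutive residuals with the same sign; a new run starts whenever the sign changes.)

x=16: ŷ = 14 + 0.5·16 = 22; r = 21 − 22 = -1
x=38: ŷ = 14 + 0.5·38 = 33; r = 34.5 − 33 = 1.5
x=43: ŷ = 14 + 0.5·43 = 35.5; r = 37 − 35.5 = 1.5
x=53: ŷ = 14 + 0.5·53 = 40.5; r = 41.5 − 40.5 = 1
x=68: ŷ = 14 + 0.5·68 = 48; r = 46 − 48 = -2
x=78: ŷ = 14 + 0.5·78 = 53; r = 50 − 53 = -3
x=81: ŷ = 14 + 0.5·81 = 54.5; r = 55 − 54.5 = 0.5
x=114: ŷ = 14 + 0.5·114 = 71; r = 72.5 − 71 = 1.5
Signs: − + + + − − + +
Runs: −×1, +×3, −×2, +×2 → 4

4 runs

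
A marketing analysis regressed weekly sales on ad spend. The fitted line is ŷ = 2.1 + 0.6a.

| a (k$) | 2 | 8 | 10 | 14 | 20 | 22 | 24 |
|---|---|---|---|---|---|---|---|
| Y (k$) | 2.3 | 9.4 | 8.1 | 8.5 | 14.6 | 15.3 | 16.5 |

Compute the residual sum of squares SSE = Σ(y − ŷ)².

a=2: ŷ = 2.1 + 0.6·2 = 3.3; e = 2.3 − 3.3 = -1
a=8: ŷ = 2.1 + 0.6·8 = 6.9; e = 9.4 − 6.9 = 2.5
a=10: ŷ = 2.1 + 0.6·10 = 8.1; e = 8.1 − 8.1 = 0
a=14: ŷ = 2.1 + 0.6·14 = 10.5; e = 8.5 − 10.5 = -2
a=20: ŷ = 2.1 + 0.6·20 = 14.1; e = 14.6 − 14.1 = 0.5
a=22: ŷ = 2.1 + 0.6·22 = 15.3; e = 15.3 − 15.3 = 0
a=24: ŷ = 2.1 + 0.6·24 = 16.5; e = 16.5 − 16.5 = 0
SSE = 1 + 6.25 + 0 + 4 + 0.25 + 0 + 0 = 11.5

SSE = 11.5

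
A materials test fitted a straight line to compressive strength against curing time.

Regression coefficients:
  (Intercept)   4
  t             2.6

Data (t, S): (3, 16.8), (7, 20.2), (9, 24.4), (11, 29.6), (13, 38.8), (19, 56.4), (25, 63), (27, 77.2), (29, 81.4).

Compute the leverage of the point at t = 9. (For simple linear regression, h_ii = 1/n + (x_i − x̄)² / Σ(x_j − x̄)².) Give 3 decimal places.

t̄ = (3 + 7 + 9 + 11 + 13 + 19 + 25 + 27 + 29)/9 = 15.8889
Σ(t − t̄)² = 166.123 + 79.0123 + 47.4568 + 23.9012 + 8.34568 + 9.67901 + 83.0123 + 123.457 + 171.901 = 712.889
h = 1/9 + (-6.88889)²/712.889 = 0.111111 + 0.0665697 = 0.178

h = 0.178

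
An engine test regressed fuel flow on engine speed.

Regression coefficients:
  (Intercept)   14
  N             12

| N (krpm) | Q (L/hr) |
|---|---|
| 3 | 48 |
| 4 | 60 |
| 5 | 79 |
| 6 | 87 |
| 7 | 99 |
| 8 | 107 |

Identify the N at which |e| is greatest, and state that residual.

N = 5, e = 5

N=3: Q̂ = 14 + 12·3 = 50; e = 48 − 50 = -2
N=4: Q̂ = 14 + 12·4 = 62; e = 60 − 62 = -2
N=5: Q̂ = 14 + 12·5 = 74; e = 79 − 74 = 5
N=6: Q̂ = 14 + 12·6 = 86; e = 87 − 86 = 1
N=7: Q̂ = 14 + 12·7 = 98; e = 99 − 98 = 1
N=8: Q̂ = 14 + 12·8 = 110; e = 107 − 110 = -3
Largest |e| is 5 at N = 5, residual 5.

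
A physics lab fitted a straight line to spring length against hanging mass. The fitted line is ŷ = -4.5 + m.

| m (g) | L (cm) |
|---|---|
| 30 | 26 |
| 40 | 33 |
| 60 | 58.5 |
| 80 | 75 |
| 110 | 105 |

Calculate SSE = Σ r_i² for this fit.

SSE = 16

m=30: ŷ = -4.5 + 30 = 25.5; r = 26 − 25.5 = 0.5
m=40: ŷ = -4.5 + 40 = 35.5; r = 33 − 35.5 = -2.5
m=60: ŷ = -4.5 + 60 = 55.5; r = 58.5 − 55.5 = 3
m=80: ŷ = -4.5 + 80 = 75.5; r = 75 − 75.5 = -0.5
m=110: ŷ = -4.5 + 110 = 105.5; r = 105 − 105.5 = -0.5
SSE = 0.25 + 6.25 + 9 + 0.25 + 0.25 = 16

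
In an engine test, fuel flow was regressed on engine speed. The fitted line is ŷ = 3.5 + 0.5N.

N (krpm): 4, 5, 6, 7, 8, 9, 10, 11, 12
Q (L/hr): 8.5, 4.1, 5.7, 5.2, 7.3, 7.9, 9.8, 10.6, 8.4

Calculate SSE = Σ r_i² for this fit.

SSE = 22

N=4: ŷ = 3.5 + 0.5·4 = 5.5; r = 8.5 − 5.5 = 3
N=5: ŷ = 3.5 + 0.5·5 = 6; r = 4.1 − 6 = -1.9
N=6: ŷ = 3.5 + 0.5·6 = 6.5; r = 5.7 − 6.5 = -0.8
N=7: ŷ = 3.5 + 0.5·7 = 7; r = 5.2 − 7 = -1.8
N=8: ŷ = 3.5 + 0.5·8 = 7.5; r = 7.3 − 7.5 = -0.2
N=9: ŷ = 3.5 + 0.5·9 = 8; r = 7.9 − 8 = -0.1
N=10: ŷ = 3.5 + 0.5·10 = 8.5; r = 9.8 − 8.5 = 1.3
N=11: ŷ = 3.5 + 0.5·11 = 9; r = 10.6 − 9 = 1.6
N=12: ŷ = 3.5 + 0.5·12 = 9.5; r = 8.4 − 9.5 = -1.1
SSE = 9 + 3.61 + 0.64 + 3.24 + 0.04 + 0.01 + 1.69 + 2.56 + 1.21 = 22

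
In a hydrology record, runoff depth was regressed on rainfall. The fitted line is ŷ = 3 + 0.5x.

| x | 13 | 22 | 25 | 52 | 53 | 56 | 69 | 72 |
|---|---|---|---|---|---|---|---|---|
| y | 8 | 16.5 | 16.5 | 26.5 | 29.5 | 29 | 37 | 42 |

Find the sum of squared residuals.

SSE = 29

x=13: ŷ = 3 + 0.5·13 = 9.5; r = 8 − 9.5 = -1.5
x=22: ŷ = 3 + 0.5·22 = 14; r = 16.5 − 14 = 2.5
x=25: ŷ = 3 + 0.5·25 = 15.5; r = 16.5 − 15.5 = 1
x=52: ŷ = 3 + 0.5·52 = 29; r = 26.5 − 29 = -2.5
x=53: ŷ = 3 + 0.5·53 = 29.5; r = 29.5 − 29.5 = 0
x=56: ŷ = 3 + 0.5·56 = 31; r = 29 − 31 = -2
x=69: ŷ = 3 + 0.5·69 = 37.5; r = 37 − 37.5 = -0.5
x=72: ŷ = 3 + 0.5·72 = 39; r = 42 − 39 = 3
SSE = 2.25 + 6.25 + 1 + 6.25 + 0 + 4 + 0.25 + 9 = 29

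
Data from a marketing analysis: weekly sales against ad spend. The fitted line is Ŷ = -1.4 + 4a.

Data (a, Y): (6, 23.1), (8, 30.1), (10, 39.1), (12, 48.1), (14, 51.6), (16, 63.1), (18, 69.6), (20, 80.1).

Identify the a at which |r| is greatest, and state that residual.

a=6: Ŷ = -1.4 + 4·6 = 22.6; r = 23.1 − 22.6 = 0.5
a=8: Ŷ = -1.4 + 4·8 = 30.6; r = 30.1 − 30.6 = -0.5
a=10: Ŷ = -1.4 + 4·10 = 38.6; r = 39.1 − 38.6 = 0.5
a=12: Ŷ = -1.4 + 4·12 = 46.6; r = 48.1 − 46.6 = 1.5
a=14: Ŷ = -1.4 + 4·14 = 54.6; r = 51.6 − 54.6 = -3
a=16: Ŷ = -1.4 + 4·16 = 62.6; r = 63.1 − 62.6 = 0.5
a=18: Ŷ = -1.4 + 4·18 = 70.6; r = 69.6 − 70.6 = -1
a=20: Ŷ = -1.4 + 4·20 = 78.6; r = 80.1 − 78.6 = 1.5
Largest |r| is 3 at a = 14, residual -3.

a = 14, r = -3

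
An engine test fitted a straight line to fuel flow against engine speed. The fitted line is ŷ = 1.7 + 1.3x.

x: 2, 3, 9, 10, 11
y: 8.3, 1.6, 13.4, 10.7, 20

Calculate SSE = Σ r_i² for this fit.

x=2: ŷ = 1.7 + 1.3·2 = 4.3; r = 8.3 − 4.3 = 4
x=3: ŷ = 1.7 + 1.3·3 = 5.6; r = 1.6 − 5.6 = -4
x=9: ŷ = 1.7 + 1.3·9 = 13.4; r = 13.4 − 13.4 = 0
x=10: ŷ = 1.7 + 1.3·10 = 14.7; r = 10.7 − 14.7 = -4
x=11: ŷ = 1.7 + 1.3·11 = 16; r = 20 − 16 = 4
SSE = 16 + 16 + 0 + 16 + 16 = 64

SSE = 64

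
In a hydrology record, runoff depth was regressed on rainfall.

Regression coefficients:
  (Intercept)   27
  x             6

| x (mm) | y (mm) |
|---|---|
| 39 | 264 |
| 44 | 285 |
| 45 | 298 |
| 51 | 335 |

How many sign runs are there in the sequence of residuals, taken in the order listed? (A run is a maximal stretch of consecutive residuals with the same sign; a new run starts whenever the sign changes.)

x=39: ŷ = 27 + 6·39 = 261; r = 264 − 261 = 3
x=44: ŷ = 27 + 6·44 = 291; r = 285 − 291 = -6
x=45: ŷ = 27 + 6·45 = 297; r = 298 − 297 = 1
x=51: ŷ = 27 + 6·51 = 333; r = 335 − 333 = 2
Signs: + − + +
Runs: +×1, −×1, +×2 → 3

3 runs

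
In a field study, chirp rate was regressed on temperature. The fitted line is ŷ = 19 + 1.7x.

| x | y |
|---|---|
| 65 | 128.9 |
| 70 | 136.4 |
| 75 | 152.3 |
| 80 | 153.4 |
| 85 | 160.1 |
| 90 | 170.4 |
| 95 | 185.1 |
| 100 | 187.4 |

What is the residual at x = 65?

ŷ = 19 + 1.7·65 = 129.5
e = 128.9 − 129.5 = -0.6

e = -0.6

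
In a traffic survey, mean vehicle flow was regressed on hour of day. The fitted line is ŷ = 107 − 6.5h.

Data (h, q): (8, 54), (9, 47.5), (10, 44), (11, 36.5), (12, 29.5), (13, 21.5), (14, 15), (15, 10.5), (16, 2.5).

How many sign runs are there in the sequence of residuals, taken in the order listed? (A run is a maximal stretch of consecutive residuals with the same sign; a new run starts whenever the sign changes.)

h=8: ŷ = 107 − 6.5·8 = 55; e = 54 − 55 = -1
h=9: ŷ = 107 − 6.5·9 = 48.5; e = 47.5 − 48.5 = -1
h=10: ŷ = 107 − 6.5·10 = 42; e = 44 − 42 = 2
h=11: ŷ = 107 − 6.5·11 = 35.5; e = 36.5 − 35.5 = 1
h=12: ŷ = 107 − 6.5·12 = 29; e = 29.5 − 29 = 0.5
h=13: ŷ = 107 − 6.5·13 = 22.5; e = 21.5 − 22.5 = -1
h=14: ŷ = 107 − 6.5·14 = 16; e = 15 − 16 = -1
h=15: ŷ = 107 − 6.5·15 = 9.5; e = 10.5 − 9.5 = 1
h=16: ŷ = 107 − 6.5·16 = 3; e = 2.5 − 3 = -0.5
Signs: − − + + + − − + −
Runs: −×2, +×3, −×2, +×1, −×1 → 5

5 runs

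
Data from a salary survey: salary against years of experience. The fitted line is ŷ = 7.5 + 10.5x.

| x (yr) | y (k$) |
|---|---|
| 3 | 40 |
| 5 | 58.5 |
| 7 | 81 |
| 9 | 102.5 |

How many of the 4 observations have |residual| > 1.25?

1

x=3: ŷ = 7.5 + 10.5·3 = 39; r = 40 − 39 = 1
x=5: ŷ = 7.5 + 10.5·5 = 60; r = 58.5 − 60 = -1.5
x=7: ŷ = 7.5 + 10.5·7 = 81; r = 81 − 81 = 0
x=9: ŷ = 7.5 + 10.5·9 = 102; r = 102.5 − 102 = 0.5
|r| > 1.25: x=5 (|r|=1.5) → 1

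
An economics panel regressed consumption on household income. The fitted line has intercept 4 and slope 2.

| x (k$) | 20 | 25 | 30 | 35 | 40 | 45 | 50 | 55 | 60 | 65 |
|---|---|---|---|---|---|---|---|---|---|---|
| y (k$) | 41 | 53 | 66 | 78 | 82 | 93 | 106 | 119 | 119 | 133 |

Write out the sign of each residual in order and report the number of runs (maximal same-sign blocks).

5 runs

x=20: ŷ = 4 + 2·20 = 44; e = 41 − 44 = -3
x=25: ŷ = 4 + 2·25 = 54; e = 53 − 54 = -1
x=30: ŷ = 4 + 2·30 = 64; e = 66 − 64 = 2
x=35: ŷ = 4 + 2·35 = 74; e = 78 − 74 = 4
x=40: ŷ = 4 + 2·40 = 84; e = 82 − 84 = -2
x=45: ŷ = 4 + 2·45 = 94; e = 93 − 94 = -1
x=50: ŷ = 4 + 2·50 = 104; e = 106 − 104 = 2
x=55: ŷ = 4 + 2·55 = 114; e = 119 − 114 = 5
x=60: ŷ = 4 + 2·60 = 124; e = 119 − 124 = -5
x=65: ŷ = 4 + 2·65 = 134; e = 133 − 134 = -1
Signs: − − + + − − + + − −
Runs: −×2, +×2, −×2, +×2, −×2 → 5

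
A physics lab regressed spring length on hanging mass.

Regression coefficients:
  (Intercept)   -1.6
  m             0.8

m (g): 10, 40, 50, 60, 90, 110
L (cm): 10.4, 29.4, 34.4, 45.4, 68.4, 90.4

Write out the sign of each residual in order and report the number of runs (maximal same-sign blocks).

3 runs

m=10: L̂ = -1.6 + 0.8·10 = 6.4; e = 10.4 − 6.4 = 4
m=40: L̂ = -1.6 + 0.8·40 = 30.4; e = 29.4 − 30.4 = -1
m=50: L̂ = -1.6 + 0.8·50 = 38.4; e = 34.4 − 38.4 = -4
m=60: L̂ = -1.6 + 0.8·60 = 46.4; e = 45.4 − 46.4 = -1
m=90: L̂ = -1.6 + 0.8·90 = 70.4; e = 68.4 − 70.4 = -2
m=110: L̂ = -1.6 + 0.8·110 = 86.4; e = 90.4 − 86.4 = 4
Signs: + − − − − +
Runs: +×1, −×4, +×1 → 3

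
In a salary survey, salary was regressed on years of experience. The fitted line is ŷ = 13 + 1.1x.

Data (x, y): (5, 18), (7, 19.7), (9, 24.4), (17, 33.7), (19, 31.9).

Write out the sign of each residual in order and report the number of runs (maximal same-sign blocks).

x=5: ŷ = 13 + 1.1·5 = 18.5; e = 18 − 18.5 = -0.5
x=7: ŷ = 13 + 1.1·7 = 20.7; e = 19.7 − 20.7 = -1
x=9: ŷ = 13 + 1.1·9 = 22.9; e = 24.4 − 22.9 = 1.5
x=17: ŷ = 13 + 1.1·17 = 31.7; e = 33.7 − 31.7 = 2
x=19: ŷ = 13 + 1.1·19 = 33.9; e = 31.9 − 33.9 = -2
Signs: − − + + −
Runs: −×2, +×2, −×1 → 3

3 runs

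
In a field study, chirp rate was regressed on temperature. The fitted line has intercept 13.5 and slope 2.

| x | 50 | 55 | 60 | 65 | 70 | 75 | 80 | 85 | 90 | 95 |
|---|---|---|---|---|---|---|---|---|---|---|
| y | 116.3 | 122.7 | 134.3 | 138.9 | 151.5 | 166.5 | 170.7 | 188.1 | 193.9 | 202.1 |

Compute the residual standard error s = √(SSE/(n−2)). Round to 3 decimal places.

s = 3.050

x=50: ŷ = 13.5 + 2·50 = 113.5; r = 116.3 − 113.5 = 2.8
x=55: ŷ = 13.5 + 2·55 = 123.5; r = 122.7 − 123.5 = -0.8
x=60: ŷ = 13.5 + 2·60 = 133.5; r = 134.3 − 133.5 = 0.8
x=65: ŷ = 13.5 + 2·65 = 143.5; r = 138.9 − 143.5 = -4.6
x=70: ŷ = 13.5 + 2·70 = 153.5; r = 151.5 − 153.5 = -2
x=75: ŷ = 13.5 + 2·75 = 163.5; r = 166.5 − 163.5 = 3
x=80: ŷ = 13.5 + 2·80 = 173.5; r = 170.7 − 173.5 = -2.8
x=85: ŷ = 13.5 + 2·85 = 183.5; r = 188.1 − 183.5 = 4.6
x=90: ŷ = 13.5 + 2·90 = 193.5; r = 193.9 − 193.5 = 0.4
x=95: ŷ = 13.5 + 2·95 = 203.5; r = 202.1 − 203.5 = -1.4
SSE = 7.84 + 0.64 + 0.64 + 21.16 + 4 + 9 + 7.84 + 21.16 + 0.16 + 1.96 = 74.4
s = √(74.4/8) = √9.3 ≈ 3.050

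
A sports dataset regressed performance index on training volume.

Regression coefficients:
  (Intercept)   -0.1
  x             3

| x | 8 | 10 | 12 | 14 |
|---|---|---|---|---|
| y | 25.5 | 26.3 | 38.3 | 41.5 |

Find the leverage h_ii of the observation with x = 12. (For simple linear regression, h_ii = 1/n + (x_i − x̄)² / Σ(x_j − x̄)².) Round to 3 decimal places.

x̄ = (8 + 10 + 12 + 14)/4 = 11
Σ(x − x̄)² = 9 + 1 + 1 + 9 = 20
h = 1/4 + (1)²/20 = 0.25 + 0.05 = 0.300

h = 0.300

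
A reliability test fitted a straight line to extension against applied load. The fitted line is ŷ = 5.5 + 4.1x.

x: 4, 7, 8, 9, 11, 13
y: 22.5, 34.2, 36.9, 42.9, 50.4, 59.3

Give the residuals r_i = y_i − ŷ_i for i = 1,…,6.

x=4: ŷ = 5.5 + 4.1·4 = 21.9; r = 22.5 − 21.9 = 0.6
x=7: ŷ = 5.5 + 4.1·7 = 34.2; r = 34.2 − 34.2 = 0
x=8: ŷ = 5.5 + 4.1·8 = 38.3; r = 36.9 − 38.3 = -1.4
x=9: ŷ = 5.5 + 4.1·9 = 42.4; r = 42.9 − 42.4 = 0.5
x=11: ŷ = 5.5 + 4.1·11 = 50.6; r = 50.4 − 50.6 = -0.2
x=13: ŷ = 5.5 + 4.1·13 = 58.8; r = 59.3 − 58.8 = 0.5

0.6, 0, -1.4, 0.5, -0.2, 0.5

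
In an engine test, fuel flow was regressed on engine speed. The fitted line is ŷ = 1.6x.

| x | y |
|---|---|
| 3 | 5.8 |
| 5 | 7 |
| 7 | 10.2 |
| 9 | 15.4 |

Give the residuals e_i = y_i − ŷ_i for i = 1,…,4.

1, -1, -1, 1

x=3: ŷ = 1.6·3 = 4.8; e = 5.8 − 4.8 = 1
x=5: ŷ = 1.6·5 = 8; e = 7 − 8 = -1
x=7: ŷ = 1.6·7 = 11.2; e = 10.2 − 11.2 = -1
x=9: ŷ = 1.6·9 = 14.4; e = 15.4 − 14.4 = 1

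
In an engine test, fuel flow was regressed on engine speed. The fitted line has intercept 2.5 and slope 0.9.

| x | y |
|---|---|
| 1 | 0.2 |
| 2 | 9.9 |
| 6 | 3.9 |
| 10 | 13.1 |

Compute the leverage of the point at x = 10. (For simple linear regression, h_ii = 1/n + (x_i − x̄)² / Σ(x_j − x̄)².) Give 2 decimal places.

h = 0.79

x̄ = (1 + 2 + 6 + 10)/4 = 4.75
Σ(x − x̄)² = 14.0625 + 7.5625 + 1.5625 + 27.5625 = 50.75
h = 1/4 + (5.25)²/50.75 = 0.25 + 0.543103 = 0.79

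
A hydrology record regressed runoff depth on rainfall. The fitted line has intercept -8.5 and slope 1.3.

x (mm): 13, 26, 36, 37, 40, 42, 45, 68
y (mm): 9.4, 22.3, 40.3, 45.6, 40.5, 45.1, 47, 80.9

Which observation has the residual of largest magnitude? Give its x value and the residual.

x=13: ŷ = -8.5 + 1.3·13 = 8.4; e = 9.4 − 8.4 = 1
x=26: ŷ = -8.5 + 1.3·26 = 25.3; e = 22.3 − 25.3 = -3
x=36: ŷ = -8.5 + 1.3·36 = 38.3; e = 40.3 − 38.3 = 2
x=37: ŷ = -8.5 + 1.3·37 = 39.6; e = 45.6 − 39.6 = 6
x=40: ŷ = -8.5 + 1.3·40 = 43.5; e = 40.5 − 43.5 = -3
x=42: ŷ = -8.5 + 1.3·42 = 46.1; e = 45.1 − 46.1 = -1
x=45: ŷ = -8.5 + 1.3·45 = 50; e = 47 − 50 = -3
x=68: ŷ = -8.5 + 1.3·68 = 79.9; e = 80.9 − 79.9 = 1
Largest |e| is 6 at x = 37, residual 6.

x = 37, e = 6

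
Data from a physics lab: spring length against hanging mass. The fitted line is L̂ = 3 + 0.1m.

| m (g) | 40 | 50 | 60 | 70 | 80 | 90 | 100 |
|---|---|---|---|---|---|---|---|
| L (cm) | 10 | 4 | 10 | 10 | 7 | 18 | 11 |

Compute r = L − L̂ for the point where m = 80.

r = -4

L̂ = 3 + 0.1·80 = 11
r = 7 − 11 = -4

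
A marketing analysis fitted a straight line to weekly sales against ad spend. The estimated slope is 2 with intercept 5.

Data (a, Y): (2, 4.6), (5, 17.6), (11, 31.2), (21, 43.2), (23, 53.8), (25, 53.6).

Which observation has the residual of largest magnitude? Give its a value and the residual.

a=2: Ŷ = 5 + 2·2 = 9; r = 4.6 − 9 = -4.4
a=5: Ŷ = 5 + 2·5 = 15; r = 17.6 − 15 = 2.6
a=11: Ŷ = 5 + 2·11 = 27; r = 31.2 − 27 = 4.2
a=21: Ŷ = 5 + 2·21 = 47; r = 43.2 − 47 = -3.8
a=23: Ŷ = 5 + 2·23 = 51; r = 53.8 − 51 = 2.8
a=25: Ŷ = 5 + 2·25 = 55; r = 53.6 − 55 = -1.4
Largest |r| is 4.4 at a = 2, residual -4.4.

a = 2, r = -4.4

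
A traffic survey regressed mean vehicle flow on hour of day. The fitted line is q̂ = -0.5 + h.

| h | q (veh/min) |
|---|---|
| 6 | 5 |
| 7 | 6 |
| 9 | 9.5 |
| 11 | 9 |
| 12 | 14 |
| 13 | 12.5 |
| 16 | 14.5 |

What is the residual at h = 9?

r = 1

q̂ = -0.5 + 9 = 8.5
r = 9.5 − 8.5 = 1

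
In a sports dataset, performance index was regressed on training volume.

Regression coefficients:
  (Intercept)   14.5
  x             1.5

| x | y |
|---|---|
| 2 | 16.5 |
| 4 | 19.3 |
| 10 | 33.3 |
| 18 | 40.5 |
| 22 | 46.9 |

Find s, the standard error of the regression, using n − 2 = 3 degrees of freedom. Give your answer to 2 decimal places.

s = 2.47

x=2: ŷ = 14.5 + 1.5·2 = 17.5; r = 16.5 − 17.5 = -1
x=4: ŷ = 14.5 + 1.5·4 = 20.5; r = 19.3 − 20.5 = -1.2
x=10: ŷ = 14.5 + 1.5·10 = 29.5; r = 33.3 − 29.5 = 3.8
x=18: ŷ = 14.5 + 1.5·18 = 41.5; r = 40.5 − 41.5 = -1
x=22: ŷ = 14.5 + 1.5·22 = 47.5; r = 46.9 − 47.5 = -0.6
SSE = 1 + 1.44 + 14.44 + 1 + 0.36 = 18.24
s = √(18.24/3) = √6.08 ≈ 2.47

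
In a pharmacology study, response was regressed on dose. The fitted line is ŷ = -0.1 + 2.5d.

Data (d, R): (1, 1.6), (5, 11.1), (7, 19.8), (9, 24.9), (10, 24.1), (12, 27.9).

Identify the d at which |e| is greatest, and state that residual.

d = 9, e = 2.5

d=1: ŷ = -0.1 + 2.5·1 = 2.4; e = 1.6 − 2.4 = -0.8
d=5: ŷ = -0.1 + 2.5·5 = 12.4; e = 11.1 − 12.4 = -1.3
d=7: ŷ = -0.1 + 2.5·7 = 17.4; e = 19.8 − 17.4 = 2.4
d=9: ŷ = -0.1 + 2.5·9 = 22.4; e = 24.9 − 22.4 = 2.5
d=10: ŷ = -0.1 + 2.5·10 = 24.9; e = 24.1 − 24.9 = -0.8
d=12: ŷ = -0.1 + 2.5·12 = 29.9; e = 27.9 − 29.9 = -2
Largest |e| is 2.5 at d = 9, residual 2.5.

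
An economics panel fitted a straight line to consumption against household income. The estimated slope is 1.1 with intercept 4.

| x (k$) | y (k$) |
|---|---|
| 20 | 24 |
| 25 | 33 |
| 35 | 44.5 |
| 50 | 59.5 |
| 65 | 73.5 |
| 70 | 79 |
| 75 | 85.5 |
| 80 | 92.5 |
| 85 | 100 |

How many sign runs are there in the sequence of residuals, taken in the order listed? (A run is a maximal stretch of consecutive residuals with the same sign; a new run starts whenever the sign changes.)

x=20: ŷ = 4 + 1.1·20 = 26; e = 24 − 26 = -2
x=25: ŷ = 4 + 1.1·25 = 31.5; e = 33 − 31.5 = 1.5
x=35: ŷ = 4 + 1.1·35 = 42.5; e = 44.5 − 42.5 = 2
x=50: ŷ = 4 + 1.1·50 = 59; e = 59.5 − 59 = 0.5
x=65: ŷ = 4 + 1.1·65 = 75.5; e = 73.5 − 75.5 = -2
x=70: ŷ = 4 + 1.1·70 = 81; e = 79 − 81 = -2
x=75: ŷ = 4 + 1.1·75 = 86.5; e = 85.5 − 86.5 = -1
x=80: ŷ = 4 + 1.1·80 = 92; e = 92.5 − 92 = 0.5
x=85: ŷ = 4 + 1.1·85 = 97.5; e = 100 − 97.5 = 2.5
Signs: − + + + − − − + +
Runs: −×1, +×3, −×3, +×2 → 4

4 runs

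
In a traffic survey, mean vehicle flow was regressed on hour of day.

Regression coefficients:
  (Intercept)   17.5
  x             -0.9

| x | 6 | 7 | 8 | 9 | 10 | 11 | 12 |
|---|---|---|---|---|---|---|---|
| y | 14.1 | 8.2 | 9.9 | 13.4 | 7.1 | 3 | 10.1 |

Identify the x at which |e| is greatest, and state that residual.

x = 11, e = -4.6

x=6: ŷ = 17.5 − 0.9·6 = 12.1; e = 14.1 − 12.1 = 2
x=7: ŷ = 17.5 − 0.9·7 = 11.2; e = 8.2 − 11.2 = -3
x=8: ŷ = 17.5 − 0.9·8 = 10.3; e = 9.9 − 10.3 = -0.4
x=9: ŷ = 17.5 − 0.9·9 = 9.4; e = 13.4 − 9.4 = 4
x=10: ŷ = 17.5 − 0.9·10 = 8.5; e = 7.1 − 8.5 = -1.4
x=11: ŷ = 17.5 − 0.9·11 = 7.6; e = 3 − 7.6 = -4.6
x=12: ŷ = 17.5 − 0.9·12 = 6.7; e = 10.1 − 6.7 = 3.4
Largest |e| is 4.6 at x = 11, residual -4.6.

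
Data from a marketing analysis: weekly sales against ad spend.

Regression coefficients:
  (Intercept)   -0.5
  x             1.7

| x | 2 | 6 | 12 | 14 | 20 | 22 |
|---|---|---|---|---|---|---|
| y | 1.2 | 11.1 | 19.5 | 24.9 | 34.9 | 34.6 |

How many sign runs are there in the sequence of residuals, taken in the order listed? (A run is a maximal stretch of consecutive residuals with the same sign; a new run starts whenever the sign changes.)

5 runs

x=2: ŷ = -0.5 + 1.7·2 = 2.9; e = 1.2 − 2.9 = -1.7
x=6: ŷ = -0.5 + 1.7·6 = 9.7; e = 11.1 − 9.7 = 1.4
x=12: ŷ = -0.5 + 1.7·12 = 19.9; e = 19.5 − 19.9 = -0.4
x=14: ŷ = -0.5 + 1.7·14 = 23.3; e = 24.9 − 23.3 = 1.6
x=20: ŷ = -0.5 + 1.7·20 = 33.5; e = 34.9 − 33.5 = 1.4
x=22: ŷ = -0.5 + 1.7·22 = 36.9; e = 34.6 − 36.9 = -2.3
Signs: − + − + + −
Runs: −×1, +×1, −×1, +×2, −×1 → 5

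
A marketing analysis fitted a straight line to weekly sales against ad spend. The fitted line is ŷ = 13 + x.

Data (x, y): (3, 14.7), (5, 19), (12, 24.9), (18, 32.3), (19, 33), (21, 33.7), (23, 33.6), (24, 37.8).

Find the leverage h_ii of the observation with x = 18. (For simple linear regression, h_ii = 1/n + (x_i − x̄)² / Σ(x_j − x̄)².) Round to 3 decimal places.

x̄ = (3 + 5 + 12 + 18 + 19 + 21 + 23 + 24)/8 = 15.625
Σ(x − x̄)² = 159.391 + 112.891 + 13.1406 + 5.64062 + 11.3906 + 28.8906 + 54.3906 + 70.1406 = 455.875
h = 1/8 + (2.375)²/455.875 = 0.125 + 0.0123732 = 0.137

h = 0.137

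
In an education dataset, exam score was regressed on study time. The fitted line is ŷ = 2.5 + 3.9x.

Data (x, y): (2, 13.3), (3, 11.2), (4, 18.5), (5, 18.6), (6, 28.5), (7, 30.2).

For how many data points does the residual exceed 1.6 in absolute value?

x=2: ŷ = 2.5 + 3.9·2 = 10.3; e = 13.3 − 10.3 = 3
x=3: ŷ = 2.5 + 3.9·3 = 14.2; e = 11.2 − 14.2 = -3
x=4: ŷ = 2.5 + 3.9·4 = 18.1; e = 18.5 − 18.1 = 0.4
x=5: ŷ = 2.5 + 3.9·5 = 22; e = 18.6 − 22 = -3.4
x=6: ŷ = 2.5 + 3.9·6 = 25.9; e = 28.5 − 25.9 = 2.6
x=7: ŷ = 2.5 + 3.9·7 = 29.8; e = 30.2 − 29.8 = 0.4
|e| > 1.6: x=2 (|e|=3), x=3 (|e|=3), x=5 (|e|=3.4), x=6 (|e|=2.6) → 4

4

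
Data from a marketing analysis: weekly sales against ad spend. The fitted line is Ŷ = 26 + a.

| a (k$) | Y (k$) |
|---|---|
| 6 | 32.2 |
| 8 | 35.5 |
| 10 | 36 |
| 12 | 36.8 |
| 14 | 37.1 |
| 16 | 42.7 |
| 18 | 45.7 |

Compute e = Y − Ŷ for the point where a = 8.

e = 1.5

Ŷ = 26 + 8 = 34
e = 35.5 − 34 = 1.5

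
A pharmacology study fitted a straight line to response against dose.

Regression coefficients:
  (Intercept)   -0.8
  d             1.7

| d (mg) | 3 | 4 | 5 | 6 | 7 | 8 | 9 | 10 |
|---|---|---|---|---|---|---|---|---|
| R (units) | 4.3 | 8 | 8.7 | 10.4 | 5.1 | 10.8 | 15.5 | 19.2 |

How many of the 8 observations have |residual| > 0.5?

d=3: ŷ = -0.8 + 1.7·3 = 4.3; e = 4.3 − 4.3 = 0
d=4: ŷ = -0.8 + 1.7·4 = 6; e = 8 − 6 = 2
d=5: ŷ = -0.8 + 1.7·5 = 7.7; e = 8.7 − 7.7 = 1
d=6: ŷ = -0.8 + 1.7·6 = 9.4; e = 10.4 − 9.4 = 1
d=7: ŷ = -0.8 + 1.7·7 = 11.1; e = 5.1 − 11.1 = -6
d=8: ŷ = -0.8 + 1.7·8 = 12.8; e = 10.8 − 12.8 = -2
d=9: ŷ = -0.8 + 1.7·9 = 14.5; e = 15.5 − 14.5 = 1
d=10: ŷ = -0.8 + 1.7·10 = 16.2; e = 19.2 − 16.2 = 3
|e| > 0.5: d=4 (|e|=2), d=5 (|e|=1), d=6 (|e|=1), d=7 (|e|=6), d=8 (|e|=2), d=9 (|e|=1), d=10 (|e|=3) → 7

7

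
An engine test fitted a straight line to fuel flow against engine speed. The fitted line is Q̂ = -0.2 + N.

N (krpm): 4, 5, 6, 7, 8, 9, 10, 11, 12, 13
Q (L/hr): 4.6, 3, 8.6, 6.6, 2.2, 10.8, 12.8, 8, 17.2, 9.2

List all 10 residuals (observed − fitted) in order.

0.8, -1.8, 2.8, -0.2, -5.6, 2, 3, -2.8, 5.4, -3.6

N=4: Q̂ = -0.2 + 4 = 3.8; r = 4.6 − 3.8 = 0.8
N=5: Q̂ = -0.2 + 5 = 4.8; r = 3 − 4.8 = -1.8
N=6: Q̂ = -0.2 + 6 = 5.8; r = 8.6 − 5.8 = 2.8
N=7: Q̂ = -0.2 + 7 = 6.8; r = 6.6 − 6.8 = -0.2
N=8: Q̂ = -0.2 + 8 = 7.8; r = 2.2 − 7.8 = -5.6
N=9: Q̂ = -0.2 + 9 = 8.8; r = 10.8 − 8.8 = 2
N=10: Q̂ = -0.2 + 10 = 9.8; r = 12.8 − 9.8 = 3
N=11: Q̂ = -0.2 + 11 = 10.8; r = 8 − 10.8 = -2.8
N=12: Q̂ = -0.2 + 12 = 11.8; r = 17.2 − 11.8 = 5.4
N=13: Q̂ = -0.2 + 13 = 12.8; r = 9.2 − 12.8 = -3.6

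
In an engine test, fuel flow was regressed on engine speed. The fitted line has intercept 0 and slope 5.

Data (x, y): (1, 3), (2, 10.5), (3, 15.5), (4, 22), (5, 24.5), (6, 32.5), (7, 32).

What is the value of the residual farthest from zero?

e = -3

x=1: ŷ = 5·1 = 5; e = 3 − 5 = -2
x=2: ŷ = 5·2 = 10; e = 10.5 − 10 = 0.5
x=3: ŷ = 5·3 = 15; e = 15.5 − 15 = 0.5
x=4: ŷ = 5·4 = 20; e = 22 − 20 = 2
x=5: ŷ = 5·5 = 25; e = 24.5 − 25 = -0.5
x=6: ŷ = 5·6 = 30; e = 32.5 − 30 = 2.5
x=7: ŷ = 5·7 = 35; e = 32 − 35 = -3
Largest |e| is 3 at x = 7, residual -3.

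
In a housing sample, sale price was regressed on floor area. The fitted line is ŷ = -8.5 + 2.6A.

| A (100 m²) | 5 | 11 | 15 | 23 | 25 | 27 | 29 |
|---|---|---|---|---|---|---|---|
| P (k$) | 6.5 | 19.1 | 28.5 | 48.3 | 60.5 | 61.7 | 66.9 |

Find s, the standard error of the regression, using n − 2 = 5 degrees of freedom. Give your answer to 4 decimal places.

s = 2.6077

A=5: ŷ = -8.5 + 2.6·5 = 4.5; e = 6.5 − 4.5 = 2
A=11: ŷ = -8.5 + 2.6·11 = 20.1; e = 19.1 − 20.1 = -1
A=15: ŷ = -8.5 + 2.6·15 = 30.5; e = 28.5 − 30.5 = -2
A=23: ŷ = -8.5 + 2.6·23 = 51.3; e = 48.3 − 51.3 = -3
A=25: ŷ = -8.5 + 2.6·25 = 56.5; e = 60.5 − 56.5 = 4
A=27: ŷ = -8.5 + 2.6·27 = 61.7; e = 61.7 − 61.7 = 0
A=29: ŷ = -8.5 + 2.6·29 = 66.9; e = 66.9 − 66.9 = 0
SSE = 4 + 1 + 4 + 9 + 16 + 0 + 0 = 34
s = √(34/5) = √6.8 ≈ 2.6077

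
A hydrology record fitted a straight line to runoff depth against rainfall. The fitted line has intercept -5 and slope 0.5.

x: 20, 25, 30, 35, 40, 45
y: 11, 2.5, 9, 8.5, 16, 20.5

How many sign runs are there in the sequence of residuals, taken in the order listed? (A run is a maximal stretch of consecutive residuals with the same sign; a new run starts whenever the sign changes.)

3 runs

x=20: ŷ = -5 + 0.5·20 = 5; e = 11 − 5 = 6
x=25: ŷ = -5 + 0.5·25 = 7.5; e = 2.5 − 7.5 = -5
x=30: ŷ = -5 + 0.5·30 = 10; e = 9 − 10 = -1
x=35: ŷ = -5 + 0.5·35 = 12.5; e = 8.5 − 12.5 = -4
x=40: ŷ = -5 + 0.5·40 = 15; e = 16 − 15 = 1
x=45: ŷ = -5 + 0.5·45 = 17.5; e = 20.5 − 17.5 = 3
Signs: + − − − + +
Runs: +×1, −×3, +×2 → 3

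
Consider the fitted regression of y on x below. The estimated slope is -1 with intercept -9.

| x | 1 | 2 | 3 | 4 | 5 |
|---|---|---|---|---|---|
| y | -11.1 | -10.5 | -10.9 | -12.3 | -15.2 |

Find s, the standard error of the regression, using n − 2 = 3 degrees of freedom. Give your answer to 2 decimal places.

x=1: ŷ = -9 − 1 = -10; r = -11.1 − (-10) = -1.1
x=2: ŷ = -9 − 2 = -11; r = -10.5 − (-11) = 0.5
x=3: ŷ = -9 − 3 = -12; r = -10.9 − (-12) = 1.1
x=4: ŷ = -9 − 4 = -13; r = -12.3 − (-13) = 0.7
x=5: ŷ = -9 − 5 = -14; r = -15.2 − (-14) = -1.2
SSE = 1.21 + 0.25 + 1.21 + 0.49 + 1.44 = 4.6
s = √(4.6/3) = √1.53333 ≈ 1.24

s = 1.24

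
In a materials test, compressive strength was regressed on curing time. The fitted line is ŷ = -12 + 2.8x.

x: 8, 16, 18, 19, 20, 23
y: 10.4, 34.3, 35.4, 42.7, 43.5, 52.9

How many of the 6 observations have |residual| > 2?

1

x=8: ŷ = -12 + 2.8·8 = 10.4; e = 10.4 − 10.4 = 0
x=16: ŷ = -12 + 2.8·16 = 32.8; e = 34.3 − 32.8 = 1.5
x=18: ŷ = -12 + 2.8·18 = 38.4; e = 35.4 − 38.4 = -3
x=19: ŷ = -12 + 2.8·19 = 41.2; e = 42.7 − 41.2 = 1.5
x=20: ŷ = -12 + 2.8·20 = 44; e = 43.5 − 44 = -0.5
x=23: ŷ = -12 + 2.8·23 = 52.4; e = 52.9 − 52.4 = 0.5
|e| > 2: x=18 (|e|=3) → 1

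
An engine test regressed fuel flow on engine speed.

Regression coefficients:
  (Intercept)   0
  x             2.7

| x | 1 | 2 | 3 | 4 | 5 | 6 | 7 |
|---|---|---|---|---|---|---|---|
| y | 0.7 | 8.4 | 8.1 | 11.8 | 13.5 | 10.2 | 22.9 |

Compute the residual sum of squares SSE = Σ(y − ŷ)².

SSE = 66

x=1: ŷ = 2.7·1 = 2.7; r = 0.7 − 2.7 = -2
x=2: ŷ = 2.7·2 = 5.4; r = 8.4 − 5.4 = 3
x=3: ŷ = 2.7·3 = 8.1; r = 8.1 − 8.1 = 0
x=4: ŷ = 2.7·4 = 10.8; r = 11.8 − 10.8 = 1
x=5: ŷ = 2.7·5 = 13.5; r = 13.5 − 13.5 = 0
x=6: ŷ = 2.7·6 = 16.2; r = 10.2 − 16.2 = -6
x=7: ŷ = 2.7·7 = 18.9; r = 22.9 − 18.9 = 4
SSE = 4 + 9 + 0 + 1 + 0 + 36 + 16 = 66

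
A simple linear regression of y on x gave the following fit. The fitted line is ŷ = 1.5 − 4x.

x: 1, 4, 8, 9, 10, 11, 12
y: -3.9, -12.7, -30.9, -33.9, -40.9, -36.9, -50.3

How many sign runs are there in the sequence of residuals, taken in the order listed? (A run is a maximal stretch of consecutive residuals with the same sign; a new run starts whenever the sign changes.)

7 runs

x=1: ŷ = 1.5 − 4·1 = -2.5; r = -3.9 − (-2.5) = -1.4
x=4: ŷ = 1.5 − 4·4 = -14.5; r = -12.7 − (-14.5) = 1.8
x=8: ŷ = 1.5 − 4·8 = -30.5; r = -30.9 − (-30.5) = -0.4
x=9: ŷ = 1.5 − 4·9 = -34.5; r = -33.9 − (-34.5) = 0.6
x=10: ŷ = 1.5 − 4·10 = -38.5; r = -40.9 − (-38.5) = -2.4
x=11: ŷ = 1.5 − 4·11 = -42.5; r = -36.9 − (-42.5) = 5.6
x=12: ŷ = 1.5 − 4·12 = -46.5; r = -50.3 − (-46.5) = -3.8
Signs: − + − + − + −
Runs: −×1, +×1, −×1, +×1, −×1, +×1, −×1 → 7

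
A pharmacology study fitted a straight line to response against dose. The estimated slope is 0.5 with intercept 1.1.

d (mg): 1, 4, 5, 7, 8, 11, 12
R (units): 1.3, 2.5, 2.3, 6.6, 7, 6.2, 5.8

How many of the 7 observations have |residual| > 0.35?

d=1: R̂ = 1.1 + 0.5·1 = 1.6; e = 1.3 − 1.6 = -0.3
d=4: R̂ = 1.1 + 0.5·4 = 3.1; e = 2.5 − 3.1 = -0.6
d=5: R̂ = 1.1 + 0.5·5 = 3.6; e = 2.3 − 3.6 = -1.3
d=7: R̂ = 1.1 + 0.5·7 = 4.6; e = 6.6 − 4.6 = 2
d=8: R̂ = 1.1 + 0.5·8 = 5.1; e = 7 − 5.1 = 1.9
d=11: R̂ = 1.1 + 0.5·11 = 6.6; e = 6.2 − 6.6 = -0.4
d=12: R̂ = 1.1 + 0.5·12 = 7.1; e = 5.8 − 7.1 = -1.3
|e| > 0.35: d=4 (|e|=0.6), d=5 (|e|=1.3), d=7 (|e|=2), d=8 (|e|=1.9), d=11 (|e|=0.4), d=12 (|e|=1.3) → 6

6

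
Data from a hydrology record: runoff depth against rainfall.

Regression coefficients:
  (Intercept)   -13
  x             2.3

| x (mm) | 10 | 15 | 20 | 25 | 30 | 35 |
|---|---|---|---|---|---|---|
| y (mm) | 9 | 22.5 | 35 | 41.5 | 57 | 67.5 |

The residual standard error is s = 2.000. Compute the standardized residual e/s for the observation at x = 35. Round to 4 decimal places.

0.0000

ŷ = -13 + 2.3·35 = 67.5
e = 67.5 − 67.5 = 0
e/s = 0 / 2.000 = 0.0000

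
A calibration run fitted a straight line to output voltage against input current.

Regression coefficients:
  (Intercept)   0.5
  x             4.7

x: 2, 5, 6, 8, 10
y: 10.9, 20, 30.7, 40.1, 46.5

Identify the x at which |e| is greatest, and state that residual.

x=2: ŷ = 0.5 + 4.7·2 = 9.9; e = 10.9 − 9.9 = 1
x=5: ŷ = 0.5 + 4.7·5 = 24; e = 20 − 24 = -4
x=6: ŷ = 0.5 + 4.7·6 = 28.7; e = 30.7 − 28.7 = 2
x=8: ŷ = 0.5 + 4.7·8 = 38.1; e = 40.1 − 38.1 = 2
x=10: ŷ = 0.5 + 4.7·10 = 47.5; e = 46.5 − 47.5 = -1
Largest |e| is 4 at x = 5, residual -4.

x = 5, e = -4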